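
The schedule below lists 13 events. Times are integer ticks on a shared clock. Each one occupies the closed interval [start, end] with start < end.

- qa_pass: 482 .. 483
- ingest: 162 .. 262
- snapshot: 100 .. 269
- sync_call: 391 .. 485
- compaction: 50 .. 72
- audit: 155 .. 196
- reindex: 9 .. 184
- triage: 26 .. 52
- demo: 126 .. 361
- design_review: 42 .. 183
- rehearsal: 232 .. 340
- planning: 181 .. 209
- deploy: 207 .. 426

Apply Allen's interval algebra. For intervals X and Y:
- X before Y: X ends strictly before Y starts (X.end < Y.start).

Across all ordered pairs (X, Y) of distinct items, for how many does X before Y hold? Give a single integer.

42

Checking all 156 ordered pairs for relation 'before'; matching pairs in alphabetical order:
(audit, deploy): audit before deploy ✓
(audit, qa_pass): audit before qa_pass ✓
(audit, rehearsal): audit before rehearsal ✓
(audit, sync_call): audit before sync_call ✓
(compaction, audit): compaction before audit ✓
(compaction, demo): compaction before demo ✓
(compaction, deploy): compaction before deploy ✓
(compaction, ingest): compaction before ingest ✓
(compaction, planning): compaction before planning ✓
(compaction, qa_pass): compaction before qa_pass ✓
(compaction, rehearsal): compaction before rehearsal ✓
(compaction, snapshot): compaction before snapshot ✓
(compaction, sync_call): compaction before sync_call ✓
(demo, qa_pass): demo before qa_pass ✓
(demo, sync_call): demo before sync_call ✓
(deploy, qa_pass): deploy before qa_pass ✓
(design_review, deploy): design_review before deploy ✓
(design_review, qa_pass): design_review before qa_pass ✓
(design_review, rehearsal): design_review before rehearsal ✓
(design_review, sync_call): design_review before sync_call ✓
(ingest, qa_pass): ingest before qa_pass ✓
(ingest, sync_call): ingest before sync_call ✓
(planning, qa_pass): planning before qa_pass ✓
(planning, rehearsal): planning before rehearsal ✓
... plus 18 further pairs not listed.
Count: 42.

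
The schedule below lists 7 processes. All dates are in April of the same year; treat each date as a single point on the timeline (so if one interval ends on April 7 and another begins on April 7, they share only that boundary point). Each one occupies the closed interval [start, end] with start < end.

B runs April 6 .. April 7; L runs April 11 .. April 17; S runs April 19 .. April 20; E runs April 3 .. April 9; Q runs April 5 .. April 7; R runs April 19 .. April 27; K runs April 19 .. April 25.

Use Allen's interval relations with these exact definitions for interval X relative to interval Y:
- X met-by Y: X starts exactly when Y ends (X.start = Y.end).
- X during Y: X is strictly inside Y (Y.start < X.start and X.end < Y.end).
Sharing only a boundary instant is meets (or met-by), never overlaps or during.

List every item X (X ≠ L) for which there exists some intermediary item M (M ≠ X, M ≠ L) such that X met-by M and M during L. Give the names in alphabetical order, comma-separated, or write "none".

none

Target L = [April 11, April 17].
Intermediaries M with M during L: none.
Union: none.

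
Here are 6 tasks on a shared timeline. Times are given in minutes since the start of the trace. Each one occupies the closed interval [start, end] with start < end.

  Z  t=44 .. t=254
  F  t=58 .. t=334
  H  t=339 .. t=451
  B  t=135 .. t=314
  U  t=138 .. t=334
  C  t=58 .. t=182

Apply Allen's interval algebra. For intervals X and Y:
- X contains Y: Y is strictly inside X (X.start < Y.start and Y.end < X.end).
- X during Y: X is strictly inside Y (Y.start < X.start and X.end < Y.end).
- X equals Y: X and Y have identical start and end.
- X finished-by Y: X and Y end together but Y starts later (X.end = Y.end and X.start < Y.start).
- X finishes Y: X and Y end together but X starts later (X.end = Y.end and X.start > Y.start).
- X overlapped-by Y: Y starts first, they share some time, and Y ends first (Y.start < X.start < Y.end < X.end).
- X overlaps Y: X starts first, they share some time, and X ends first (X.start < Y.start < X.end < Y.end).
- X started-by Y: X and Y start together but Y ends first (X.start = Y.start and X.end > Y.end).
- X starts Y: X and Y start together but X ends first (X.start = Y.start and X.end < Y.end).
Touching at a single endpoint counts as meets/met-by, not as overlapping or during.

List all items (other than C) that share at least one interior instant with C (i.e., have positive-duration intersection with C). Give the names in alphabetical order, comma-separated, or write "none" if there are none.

Target C = [t=58, t=182].
B [t=135, t=314] → overlapped-by → yes.
F [t=58, t=334] → started-by → yes.
H [t=339, t=451] → after → no.
U [t=138, t=334] → overlapped-by → yes.
Z [t=44, t=254] → contains → yes.
Result: B, F, U, Z.

B, F, U, Z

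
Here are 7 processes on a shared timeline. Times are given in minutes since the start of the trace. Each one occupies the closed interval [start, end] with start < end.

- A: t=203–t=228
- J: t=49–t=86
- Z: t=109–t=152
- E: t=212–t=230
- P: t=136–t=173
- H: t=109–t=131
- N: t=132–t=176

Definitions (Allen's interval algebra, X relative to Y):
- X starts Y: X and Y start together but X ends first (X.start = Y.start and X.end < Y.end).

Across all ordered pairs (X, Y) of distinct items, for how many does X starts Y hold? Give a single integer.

Checking all 42 ordered pairs for relation 'starts'; matching pairs in alphabetical order:
(H, Z): H starts Z ✓
Count: 1.

1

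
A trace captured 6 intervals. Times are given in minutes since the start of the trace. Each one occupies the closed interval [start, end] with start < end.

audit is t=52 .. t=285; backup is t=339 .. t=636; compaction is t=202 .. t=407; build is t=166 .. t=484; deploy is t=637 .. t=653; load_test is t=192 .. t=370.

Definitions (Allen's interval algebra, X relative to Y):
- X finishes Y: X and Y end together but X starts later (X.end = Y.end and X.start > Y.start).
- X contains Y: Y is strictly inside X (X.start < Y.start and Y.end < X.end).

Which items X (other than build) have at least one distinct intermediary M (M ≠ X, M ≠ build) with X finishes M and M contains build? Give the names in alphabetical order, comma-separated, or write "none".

none

Target build = [t=166, t=484].
Intermediaries M with M contains build: none.
Union: none.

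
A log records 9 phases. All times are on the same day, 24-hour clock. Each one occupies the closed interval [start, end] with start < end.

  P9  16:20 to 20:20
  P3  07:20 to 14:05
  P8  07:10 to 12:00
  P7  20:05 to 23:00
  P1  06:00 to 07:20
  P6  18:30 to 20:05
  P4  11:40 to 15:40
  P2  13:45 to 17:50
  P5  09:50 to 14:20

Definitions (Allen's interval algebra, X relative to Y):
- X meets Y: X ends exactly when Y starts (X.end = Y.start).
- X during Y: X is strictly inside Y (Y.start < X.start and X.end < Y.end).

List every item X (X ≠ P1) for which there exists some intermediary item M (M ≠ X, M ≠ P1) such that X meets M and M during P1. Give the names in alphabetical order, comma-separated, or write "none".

Target P1 = [06:00, 07:20].
Intermediaries M with M during P1: none.
Union: none.

none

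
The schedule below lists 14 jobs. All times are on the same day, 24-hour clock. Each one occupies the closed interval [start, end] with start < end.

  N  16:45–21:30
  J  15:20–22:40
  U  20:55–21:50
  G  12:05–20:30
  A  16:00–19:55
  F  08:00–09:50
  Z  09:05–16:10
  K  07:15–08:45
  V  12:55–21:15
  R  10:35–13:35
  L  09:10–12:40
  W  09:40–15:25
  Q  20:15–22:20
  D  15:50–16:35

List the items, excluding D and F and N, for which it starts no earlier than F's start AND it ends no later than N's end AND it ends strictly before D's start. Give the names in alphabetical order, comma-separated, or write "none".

L, R, W

Conditions: its start is no earlier than F's start (X.start >= 08:00) AND its end is no later than N's end (X.end <= 21:30) AND its end is strictly before D's start (X.end < 15:50).
A: start 16:00 >= 08:00? ✓; end 19:55 <= 21:30? ✓; end 19:55 < 15:50? ✗ → no.
G: start 12:05 >= 08:00? ✓; end 20:30 <= 21:30? ✓; end 20:30 < 15:50? ✗ → no.
J: start 15:20 >= 08:00? ✓; end 22:40 <= 21:30? ✗; end 22:40 < 15:50? ✗ → no.
K: start 07:15 >= 08:00? ✗; end 08:45 <= 21:30? ✓; end 08:45 < 15:50? ✓ → no.
L: start 09:10 >= 08:00? ✓; end 12:40 <= 21:30? ✓; end 12:40 < 15:50? ✓ → yes.
Q: start 20:15 >= 08:00? ✓; end 22:20 <= 21:30? ✗; end 22:20 < 15:50? ✗ → no.
R: start 10:35 >= 08:00? ✓; end 13:35 <= 21:30? ✓; end 13:35 < 15:50? ✓ → yes.
U: start 20:55 >= 08:00? ✓; end 21:50 <= 21:30? ✗; end 21:50 < 15:50? ✗ → no.
V: start 12:55 >= 08:00? ✓; end 21:15 <= 21:30? ✓; end 21:15 < 15:50? ✗ → no.
W: start 09:40 >= 08:00? ✓; end 15:25 <= 21:30? ✓; end 15:25 < 15:50? ✓ → yes.
Z: start 09:05 >= 08:00? ✓; end 16:10 <= 21:30? ✓; end 16:10 < 15:50? ✗ → no.
Result: L, R, W.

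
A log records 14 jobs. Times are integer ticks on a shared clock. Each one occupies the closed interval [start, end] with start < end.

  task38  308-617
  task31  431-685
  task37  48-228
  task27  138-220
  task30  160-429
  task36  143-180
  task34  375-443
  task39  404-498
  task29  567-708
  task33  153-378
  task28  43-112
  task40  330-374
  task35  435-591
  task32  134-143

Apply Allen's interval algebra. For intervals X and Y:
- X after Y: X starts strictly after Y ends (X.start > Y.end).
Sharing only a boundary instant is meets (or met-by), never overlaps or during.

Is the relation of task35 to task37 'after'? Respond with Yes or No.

Yes

task35 = [435, 591], task37 = [48, 228].
Actual relation of task35 to task37: after.
Asked whether 'after' holds → Yes.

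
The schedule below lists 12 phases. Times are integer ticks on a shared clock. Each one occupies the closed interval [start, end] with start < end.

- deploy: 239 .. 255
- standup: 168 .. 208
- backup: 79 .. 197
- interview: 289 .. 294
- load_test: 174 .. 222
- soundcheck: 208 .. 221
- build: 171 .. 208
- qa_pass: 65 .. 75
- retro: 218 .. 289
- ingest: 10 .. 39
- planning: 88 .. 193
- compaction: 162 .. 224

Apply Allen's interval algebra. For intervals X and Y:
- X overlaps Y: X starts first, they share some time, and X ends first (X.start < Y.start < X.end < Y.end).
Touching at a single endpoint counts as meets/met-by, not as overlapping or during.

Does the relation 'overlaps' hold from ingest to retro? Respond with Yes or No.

ingest = [10, 39], retro = [218, 289].
Actual relation of ingest to retro: before.
Asked whether 'overlaps' holds → No.

No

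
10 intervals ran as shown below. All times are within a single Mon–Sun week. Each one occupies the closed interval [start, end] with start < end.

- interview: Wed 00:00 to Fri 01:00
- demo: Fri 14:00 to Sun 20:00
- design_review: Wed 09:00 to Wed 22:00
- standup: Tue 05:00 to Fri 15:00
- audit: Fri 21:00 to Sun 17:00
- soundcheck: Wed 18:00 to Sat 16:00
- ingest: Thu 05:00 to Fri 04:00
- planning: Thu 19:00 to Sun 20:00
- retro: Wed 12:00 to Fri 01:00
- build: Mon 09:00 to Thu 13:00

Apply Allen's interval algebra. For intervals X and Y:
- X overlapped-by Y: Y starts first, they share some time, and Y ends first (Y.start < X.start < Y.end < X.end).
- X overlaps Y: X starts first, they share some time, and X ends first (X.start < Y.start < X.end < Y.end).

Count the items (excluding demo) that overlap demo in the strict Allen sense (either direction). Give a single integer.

2

Target demo = [Fri 14:00, Sun 20:00].
audit [Fri 21:00, Sun 17:00] → during → no.
build [Mon 09:00, Thu 13:00] → before → no.
design_review [Wed 09:00, Wed 22:00] → before → no.
ingest [Thu 05:00, Fri 04:00] → before → no.
interview [Wed 00:00, Fri 01:00] → before → no.
planning [Thu 19:00, Sun 20:00] → finished-by → no.
retro [Wed 12:00, Fri 01:00] → before → no.
soundcheck [Wed 18:00, Sat 16:00] → overlaps → counts.
standup [Tue 05:00, Fri 15:00] → overlaps → counts.
Total: 2.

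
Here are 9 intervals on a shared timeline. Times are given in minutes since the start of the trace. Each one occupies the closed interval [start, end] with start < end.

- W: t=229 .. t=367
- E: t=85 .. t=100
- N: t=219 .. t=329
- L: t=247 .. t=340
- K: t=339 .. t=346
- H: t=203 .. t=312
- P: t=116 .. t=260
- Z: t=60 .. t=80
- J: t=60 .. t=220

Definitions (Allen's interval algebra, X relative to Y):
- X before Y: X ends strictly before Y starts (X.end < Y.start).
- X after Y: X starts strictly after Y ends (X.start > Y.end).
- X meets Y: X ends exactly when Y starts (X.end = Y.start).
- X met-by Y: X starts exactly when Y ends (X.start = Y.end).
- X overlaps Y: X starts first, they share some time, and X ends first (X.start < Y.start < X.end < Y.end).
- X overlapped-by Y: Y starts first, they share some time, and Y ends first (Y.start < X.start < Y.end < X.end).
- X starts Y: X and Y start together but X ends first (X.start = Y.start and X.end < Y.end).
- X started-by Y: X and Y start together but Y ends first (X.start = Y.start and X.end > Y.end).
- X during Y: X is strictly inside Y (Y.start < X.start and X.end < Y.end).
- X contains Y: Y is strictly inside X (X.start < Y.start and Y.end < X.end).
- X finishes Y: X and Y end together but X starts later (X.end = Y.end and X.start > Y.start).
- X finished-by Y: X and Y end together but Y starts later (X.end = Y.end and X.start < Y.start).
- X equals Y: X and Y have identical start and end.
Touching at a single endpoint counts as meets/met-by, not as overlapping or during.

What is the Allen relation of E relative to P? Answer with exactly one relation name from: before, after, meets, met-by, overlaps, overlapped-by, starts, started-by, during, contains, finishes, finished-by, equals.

E = [t=85, t=100]; P = [t=116, t=260].
Compare endpoints: E.start < P.start, E.start < P.end, E.end < P.start, E.end < P.end.
That pattern is 'before'.

before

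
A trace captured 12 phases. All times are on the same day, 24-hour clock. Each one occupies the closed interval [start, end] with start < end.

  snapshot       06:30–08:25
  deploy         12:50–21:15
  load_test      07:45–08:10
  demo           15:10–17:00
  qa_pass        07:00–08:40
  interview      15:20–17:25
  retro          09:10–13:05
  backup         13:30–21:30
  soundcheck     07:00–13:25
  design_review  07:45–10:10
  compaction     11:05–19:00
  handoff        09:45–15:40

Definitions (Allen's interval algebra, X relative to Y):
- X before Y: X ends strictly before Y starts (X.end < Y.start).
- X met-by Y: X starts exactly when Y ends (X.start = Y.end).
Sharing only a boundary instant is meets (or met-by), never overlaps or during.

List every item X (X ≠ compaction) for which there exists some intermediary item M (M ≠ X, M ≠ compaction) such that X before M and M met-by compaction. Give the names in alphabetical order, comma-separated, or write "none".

Target compaction = [11:05, 19:00].
Intermediaries M with M met-by compaction: none.
Union: none.

none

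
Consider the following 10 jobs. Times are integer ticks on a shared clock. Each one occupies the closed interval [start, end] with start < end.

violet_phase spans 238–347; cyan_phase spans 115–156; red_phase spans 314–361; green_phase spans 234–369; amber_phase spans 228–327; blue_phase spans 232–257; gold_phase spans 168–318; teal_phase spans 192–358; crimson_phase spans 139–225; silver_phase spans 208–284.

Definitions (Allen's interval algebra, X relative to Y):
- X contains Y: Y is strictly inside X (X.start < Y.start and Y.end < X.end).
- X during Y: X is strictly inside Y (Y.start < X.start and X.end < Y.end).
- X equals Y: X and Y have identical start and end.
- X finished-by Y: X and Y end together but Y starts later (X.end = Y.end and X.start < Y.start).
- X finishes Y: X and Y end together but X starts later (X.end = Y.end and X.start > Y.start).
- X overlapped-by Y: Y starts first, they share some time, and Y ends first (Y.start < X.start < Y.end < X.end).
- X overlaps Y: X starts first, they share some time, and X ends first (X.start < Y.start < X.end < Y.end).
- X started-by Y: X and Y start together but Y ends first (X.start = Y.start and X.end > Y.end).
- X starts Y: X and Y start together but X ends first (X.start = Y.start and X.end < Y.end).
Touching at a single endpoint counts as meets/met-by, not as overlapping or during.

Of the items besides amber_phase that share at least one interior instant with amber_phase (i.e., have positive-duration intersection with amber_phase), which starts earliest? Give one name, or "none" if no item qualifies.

gold_phase

Target amber_phase = [228, 327].
blue_phase [232, 257] → during → candidate.
crimson_phase [139, 225] → before → excluded.
cyan_phase [115, 156] → before → excluded.
gold_phase [168, 318] → overlaps → candidate.
green_phase [234, 369] → overlapped-by → candidate.
red_phase [314, 361] → overlapped-by → candidate.
silver_phase [208, 284] → overlaps → candidate.
teal_phase [192, 358] → contains → candidate.
violet_phase [238, 347] → overlapped-by → candidate.
Among candidates, earliest start is 168 → gold_phase.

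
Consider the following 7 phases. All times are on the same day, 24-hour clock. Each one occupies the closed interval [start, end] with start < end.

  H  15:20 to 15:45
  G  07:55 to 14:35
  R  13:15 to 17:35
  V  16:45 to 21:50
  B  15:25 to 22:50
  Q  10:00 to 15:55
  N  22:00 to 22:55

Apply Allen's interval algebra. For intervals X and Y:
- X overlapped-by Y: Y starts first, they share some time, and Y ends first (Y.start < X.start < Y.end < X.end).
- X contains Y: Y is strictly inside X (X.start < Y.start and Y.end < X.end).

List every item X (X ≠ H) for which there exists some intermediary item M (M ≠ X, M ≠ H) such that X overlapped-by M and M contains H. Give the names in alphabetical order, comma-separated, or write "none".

Target H = [15:20, 15:45].
Intermediaries M with M contains H: Q, R.
Via Q — items with X overlapped-by Q: B, R.
Via R — items with X overlapped-by R: B, V.
Union: B, R, V.

B, R, V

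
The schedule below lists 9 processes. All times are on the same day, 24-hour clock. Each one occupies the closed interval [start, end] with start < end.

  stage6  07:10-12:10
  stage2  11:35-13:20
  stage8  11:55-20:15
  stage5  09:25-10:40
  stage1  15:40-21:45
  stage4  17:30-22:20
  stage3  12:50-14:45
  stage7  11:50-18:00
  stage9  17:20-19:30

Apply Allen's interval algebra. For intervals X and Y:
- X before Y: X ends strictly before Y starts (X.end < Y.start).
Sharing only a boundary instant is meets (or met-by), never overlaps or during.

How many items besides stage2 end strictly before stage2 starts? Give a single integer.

Target stage2 = [11:35, 13:20].
stage1 [15:40, 21:45] → after → no.
stage3 [12:50, 14:45] → overlapped-by → no.
stage4 [17:30, 22:20] → after → no.
stage5 [09:25, 10:40] → before → counts.
stage6 [07:10, 12:10] → overlaps → no.
stage7 [11:50, 18:00] → overlapped-by → no.
stage8 [11:55, 20:15] → overlapped-by → no.
stage9 [17:20, 19:30] → after → no.
Total: 1.

1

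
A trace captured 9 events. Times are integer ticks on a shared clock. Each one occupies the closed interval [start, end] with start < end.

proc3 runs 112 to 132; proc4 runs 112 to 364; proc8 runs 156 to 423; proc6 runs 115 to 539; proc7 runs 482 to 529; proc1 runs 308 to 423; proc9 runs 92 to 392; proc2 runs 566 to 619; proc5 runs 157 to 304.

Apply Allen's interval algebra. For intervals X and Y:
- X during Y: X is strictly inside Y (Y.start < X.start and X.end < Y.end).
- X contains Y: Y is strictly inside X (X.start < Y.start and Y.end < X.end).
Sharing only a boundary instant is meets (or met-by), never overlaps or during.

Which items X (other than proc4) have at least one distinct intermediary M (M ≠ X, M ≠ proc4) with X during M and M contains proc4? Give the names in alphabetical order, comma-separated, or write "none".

proc3, proc5

Target proc4 = [112, 364].
Intermediaries M with M contains proc4: proc9.
Via proc9 — items with X during proc9: proc3, proc5.
Union: proc3, proc5.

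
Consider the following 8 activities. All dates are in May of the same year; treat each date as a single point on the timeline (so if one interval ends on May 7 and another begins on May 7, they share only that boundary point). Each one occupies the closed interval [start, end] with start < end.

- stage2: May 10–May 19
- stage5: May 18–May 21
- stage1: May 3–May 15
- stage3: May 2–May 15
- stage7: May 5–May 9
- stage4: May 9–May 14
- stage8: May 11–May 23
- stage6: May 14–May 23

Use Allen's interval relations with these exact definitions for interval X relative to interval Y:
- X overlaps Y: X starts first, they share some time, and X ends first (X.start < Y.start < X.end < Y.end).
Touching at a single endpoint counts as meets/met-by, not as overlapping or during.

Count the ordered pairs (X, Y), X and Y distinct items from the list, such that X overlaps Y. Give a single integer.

Checking all 56 ordered pairs for relation 'overlaps'; matching pairs in alphabetical order:
(stage1, stage2): stage1 overlaps stage2 ✓
(stage1, stage6): stage1 overlaps stage6 ✓
(stage1, stage8): stage1 overlaps stage8 ✓
(stage2, stage5): stage2 overlaps stage5 ✓
(stage2, stage6): stage2 overlaps stage6 ✓
(stage2, stage8): stage2 overlaps stage8 ✓
(stage3, stage2): stage3 overlaps stage2 ✓
(stage3, stage6): stage3 overlaps stage6 ✓
(stage3, stage8): stage3 overlaps stage8 ✓
(stage4, stage2): stage4 overlaps stage2 ✓
(stage4, stage8): stage4 overlaps stage8 ✓
Count: 11.

11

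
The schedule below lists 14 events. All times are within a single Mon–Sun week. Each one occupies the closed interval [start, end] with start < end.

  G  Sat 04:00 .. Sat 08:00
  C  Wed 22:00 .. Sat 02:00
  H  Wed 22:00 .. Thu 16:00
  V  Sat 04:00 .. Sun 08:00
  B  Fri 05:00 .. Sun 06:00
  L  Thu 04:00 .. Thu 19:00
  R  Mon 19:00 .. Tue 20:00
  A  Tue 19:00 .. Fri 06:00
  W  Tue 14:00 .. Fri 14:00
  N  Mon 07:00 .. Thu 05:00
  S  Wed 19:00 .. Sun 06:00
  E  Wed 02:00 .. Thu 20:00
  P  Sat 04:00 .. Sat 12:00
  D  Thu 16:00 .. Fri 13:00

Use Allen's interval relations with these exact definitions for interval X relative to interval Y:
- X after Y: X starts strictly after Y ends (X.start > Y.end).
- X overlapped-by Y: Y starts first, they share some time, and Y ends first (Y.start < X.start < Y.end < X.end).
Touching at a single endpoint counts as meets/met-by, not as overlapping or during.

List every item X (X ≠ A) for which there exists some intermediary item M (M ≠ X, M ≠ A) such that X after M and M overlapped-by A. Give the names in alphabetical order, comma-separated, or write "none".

Target A = [Tue 19:00, Fri 06:00].
Intermediaries M with M overlapped-by A: B, C, D, S.
Via B — items with X after B: none.
Via C — items with X after C: G, P, V.
Via D — items with X after D: G, P, V.
Via S — items with X after S: none.
Union: G, P, V.

G, P, V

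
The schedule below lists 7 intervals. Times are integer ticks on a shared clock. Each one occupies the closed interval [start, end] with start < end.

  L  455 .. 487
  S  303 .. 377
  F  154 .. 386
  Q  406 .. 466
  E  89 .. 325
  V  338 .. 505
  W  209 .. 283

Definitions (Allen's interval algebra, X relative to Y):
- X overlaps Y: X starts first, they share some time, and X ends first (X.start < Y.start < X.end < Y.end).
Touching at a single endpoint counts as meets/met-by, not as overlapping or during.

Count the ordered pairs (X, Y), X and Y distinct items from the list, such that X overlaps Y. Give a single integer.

Checking all 42 ordered pairs for relation 'overlaps'; matching pairs in alphabetical order:
(E, F): E overlaps F ✓
(E, S): E overlaps S ✓
(F, V): F overlaps V ✓
(Q, L): Q overlaps L ✓
(S, V): S overlaps V ✓
Count: 5.

5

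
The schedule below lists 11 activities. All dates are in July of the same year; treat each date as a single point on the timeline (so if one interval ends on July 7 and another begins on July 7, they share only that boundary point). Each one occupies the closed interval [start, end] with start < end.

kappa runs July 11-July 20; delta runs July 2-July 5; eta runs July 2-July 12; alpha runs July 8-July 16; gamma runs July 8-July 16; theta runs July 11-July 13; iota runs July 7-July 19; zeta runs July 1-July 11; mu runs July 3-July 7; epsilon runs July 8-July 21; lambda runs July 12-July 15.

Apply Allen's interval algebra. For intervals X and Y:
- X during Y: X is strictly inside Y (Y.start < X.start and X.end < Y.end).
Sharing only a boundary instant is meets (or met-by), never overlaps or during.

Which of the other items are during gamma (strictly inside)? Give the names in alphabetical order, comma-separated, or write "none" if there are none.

lambda, theta

Target gamma = [July 8, July 16].
alpha [July 8, July 16] → equals → no.
delta [July 2, July 5] → before → no.
epsilon [July 8, July 21] → started-by → no.
eta [July 2, July 12] → overlaps → no.
iota [July 7, July 19] → contains → no.
kappa [July 11, July 20] → overlapped-by → no.
lambda [July 12, July 15] → during → yes.
mu [July 3, July 7] → before → no.
theta [July 11, July 13] → during → yes.
zeta [July 1, July 11] → overlaps → no.
Result: lambda, theta.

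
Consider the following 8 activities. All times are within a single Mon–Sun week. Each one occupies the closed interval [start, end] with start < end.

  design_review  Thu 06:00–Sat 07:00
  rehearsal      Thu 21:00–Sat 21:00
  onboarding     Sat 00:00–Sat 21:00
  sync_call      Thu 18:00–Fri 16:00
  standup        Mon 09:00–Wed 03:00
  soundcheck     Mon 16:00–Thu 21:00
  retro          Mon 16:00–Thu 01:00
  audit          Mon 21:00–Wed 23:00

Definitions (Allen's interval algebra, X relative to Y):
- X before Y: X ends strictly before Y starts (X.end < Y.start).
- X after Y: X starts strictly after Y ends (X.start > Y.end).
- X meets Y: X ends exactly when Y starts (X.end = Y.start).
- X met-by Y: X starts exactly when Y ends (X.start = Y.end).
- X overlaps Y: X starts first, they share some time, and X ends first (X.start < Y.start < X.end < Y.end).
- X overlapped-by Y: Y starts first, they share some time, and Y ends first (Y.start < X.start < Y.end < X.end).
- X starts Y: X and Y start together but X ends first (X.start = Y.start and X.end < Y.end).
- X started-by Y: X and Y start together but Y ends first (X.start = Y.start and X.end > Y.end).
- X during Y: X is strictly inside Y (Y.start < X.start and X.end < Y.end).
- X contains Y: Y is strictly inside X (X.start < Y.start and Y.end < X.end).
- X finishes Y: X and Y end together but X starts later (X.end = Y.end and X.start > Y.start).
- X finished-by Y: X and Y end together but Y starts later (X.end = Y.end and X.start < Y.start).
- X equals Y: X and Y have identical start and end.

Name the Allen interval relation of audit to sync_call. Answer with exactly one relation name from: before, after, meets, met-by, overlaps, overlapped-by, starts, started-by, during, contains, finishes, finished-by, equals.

before

audit = [Mon 21:00, Wed 23:00]; sync_call = [Thu 18:00, Fri 16:00].
Compare endpoints: audit.start < sync_call.start, audit.start < sync_call.end, audit.end < sync_call.start, audit.end < sync_call.end.
That pattern is 'before'.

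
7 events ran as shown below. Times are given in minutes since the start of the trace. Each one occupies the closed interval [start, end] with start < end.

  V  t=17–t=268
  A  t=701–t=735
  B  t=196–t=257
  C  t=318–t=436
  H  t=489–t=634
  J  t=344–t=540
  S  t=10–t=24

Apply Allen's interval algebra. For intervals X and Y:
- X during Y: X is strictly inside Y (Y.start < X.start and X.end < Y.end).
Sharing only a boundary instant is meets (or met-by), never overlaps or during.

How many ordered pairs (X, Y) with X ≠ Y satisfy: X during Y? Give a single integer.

1

Checking all 42 ordered pairs for relation 'during'; matching pairs in alphabetical order:
(B, V): B during V ✓
Count: 1.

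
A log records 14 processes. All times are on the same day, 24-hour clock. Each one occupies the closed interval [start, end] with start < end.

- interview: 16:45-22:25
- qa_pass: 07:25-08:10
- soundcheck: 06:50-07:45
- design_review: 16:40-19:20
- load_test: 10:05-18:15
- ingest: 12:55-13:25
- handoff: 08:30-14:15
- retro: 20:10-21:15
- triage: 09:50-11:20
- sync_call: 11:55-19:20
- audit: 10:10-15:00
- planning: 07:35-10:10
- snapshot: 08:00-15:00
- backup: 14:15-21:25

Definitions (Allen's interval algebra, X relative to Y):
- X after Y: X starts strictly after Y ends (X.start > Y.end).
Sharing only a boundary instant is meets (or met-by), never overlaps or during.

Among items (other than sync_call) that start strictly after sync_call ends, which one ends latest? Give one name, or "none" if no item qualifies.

Target sync_call = [11:55, 19:20].
audit [10:10, 15:00] → overlaps → excluded.
backup [14:15, 21:25] → overlapped-by → excluded.
design_review [16:40, 19:20] → finishes → excluded.
handoff [08:30, 14:15] → overlaps → excluded.
ingest [12:55, 13:25] → during → excluded.
interview [16:45, 22:25] → overlapped-by → excluded.
load_test [10:05, 18:15] → overlaps → excluded.
planning [07:35, 10:10] → before → excluded.
qa_pass [07:25, 08:10] → before → excluded.
retro [20:10, 21:15] → after → candidate.
snapshot [08:00, 15:00] → overlaps → excluded.
soundcheck [06:50, 07:45] → before → excluded.
triage [09:50, 11:20] → before → excluded.
Among candidates, latest end is 21:15 → retro.

retro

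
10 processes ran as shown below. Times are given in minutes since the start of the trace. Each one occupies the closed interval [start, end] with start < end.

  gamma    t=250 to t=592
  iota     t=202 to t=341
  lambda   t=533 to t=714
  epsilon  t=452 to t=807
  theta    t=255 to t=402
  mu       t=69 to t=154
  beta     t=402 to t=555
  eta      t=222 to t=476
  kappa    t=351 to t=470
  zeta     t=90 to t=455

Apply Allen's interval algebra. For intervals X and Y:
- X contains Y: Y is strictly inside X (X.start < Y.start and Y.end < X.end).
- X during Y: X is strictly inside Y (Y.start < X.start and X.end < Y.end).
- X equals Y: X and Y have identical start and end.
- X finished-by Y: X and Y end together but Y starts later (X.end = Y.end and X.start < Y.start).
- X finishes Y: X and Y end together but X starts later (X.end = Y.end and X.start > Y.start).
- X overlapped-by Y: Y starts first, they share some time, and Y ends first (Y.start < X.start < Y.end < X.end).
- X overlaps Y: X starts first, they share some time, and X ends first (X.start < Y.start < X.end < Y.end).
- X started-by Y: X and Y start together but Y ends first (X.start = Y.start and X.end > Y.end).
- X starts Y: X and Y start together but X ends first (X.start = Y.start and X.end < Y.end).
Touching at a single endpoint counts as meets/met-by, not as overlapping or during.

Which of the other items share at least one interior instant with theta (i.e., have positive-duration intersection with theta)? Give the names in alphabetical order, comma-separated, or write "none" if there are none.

eta, gamma, iota, kappa, zeta

Target theta = [t=255, t=402].
beta [t=402, t=555] → met-by → no.
epsilon [t=452, t=807] → after → no.
eta [t=222, t=476] → contains → yes.
gamma [t=250, t=592] → contains → yes.
iota [t=202, t=341] → overlaps → yes.
kappa [t=351, t=470] → overlapped-by → yes.
lambda [t=533, t=714] → after → no.
mu [t=69, t=154] → before → no.
zeta [t=90, t=455] → contains → yes.
Result: eta, gamma, iota, kappa, zeta.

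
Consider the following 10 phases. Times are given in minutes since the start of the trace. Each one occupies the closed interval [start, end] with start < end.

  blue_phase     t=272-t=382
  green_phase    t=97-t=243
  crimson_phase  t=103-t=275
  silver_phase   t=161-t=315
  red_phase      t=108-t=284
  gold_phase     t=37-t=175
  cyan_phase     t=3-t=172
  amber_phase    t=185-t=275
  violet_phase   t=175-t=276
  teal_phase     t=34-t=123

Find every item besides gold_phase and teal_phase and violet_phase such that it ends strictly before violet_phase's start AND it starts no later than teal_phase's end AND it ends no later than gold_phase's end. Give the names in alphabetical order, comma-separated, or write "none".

Conditions: its end is strictly before violet_phase's start (X.end < t=175) AND its start is no later than teal_phase's end (X.start <= t=123) AND its end is no later than gold_phase's end (X.end <= t=175).
amber_phase: end t=275 < t=175? ✗; start t=185 <= t=123? ✗; end t=275 <= t=175? ✗ → no.
blue_phase: end t=382 < t=175? ✗; start t=272 <= t=123? ✗; end t=382 <= t=175? ✗ → no.
crimson_phase: end t=275 < t=175? ✗; start t=103 <= t=123? ✓; end t=275 <= t=175? ✗ → no.
cyan_phase: end t=172 < t=175? ✓; start t=3 <= t=123? ✓; end t=172 <= t=175? ✓ → yes.
green_phase: end t=243 < t=175? ✗; start t=97 <= t=123? ✓; end t=243 <= t=175? ✗ → no.
red_phase: end t=284 < t=175? ✗; start t=108 <= t=123? ✓; end t=284 <= t=175? ✗ → no.
silver_phase: end t=315 < t=175? ✗; start t=161 <= t=123? ✗; end t=315 <= t=175? ✗ → no.
Result: cyan_phase.

cyan_phase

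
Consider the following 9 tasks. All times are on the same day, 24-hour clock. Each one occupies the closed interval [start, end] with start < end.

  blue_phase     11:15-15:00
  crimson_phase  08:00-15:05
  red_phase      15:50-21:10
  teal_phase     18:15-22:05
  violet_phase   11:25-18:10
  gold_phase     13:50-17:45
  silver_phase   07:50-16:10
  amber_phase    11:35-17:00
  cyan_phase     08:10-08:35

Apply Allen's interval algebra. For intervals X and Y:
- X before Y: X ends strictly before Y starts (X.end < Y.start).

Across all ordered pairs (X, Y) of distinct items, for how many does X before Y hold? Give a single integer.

14

Checking all 72 ordered pairs for relation 'before'; matching pairs in alphabetical order:
(amber_phase, teal_phase): amber_phase before teal_phase ✓
(blue_phase, red_phase): blue_phase before red_phase ✓
(blue_phase, teal_phase): blue_phase before teal_phase ✓
(crimson_phase, red_phase): crimson_phase before red_phase ✓
(crimson_phase, teal_phase): crimson_phase before teal_phase ✓
(cyan_phase, amber_phase): cyan_phase before amber_phase ✓
(cyan_phase, blue_phase): cyan_phase before blue_phase ✓
(cyan_phase, gold_phase): cyan_phase before gold_phase ✓
(cyan_phase, red_phase): cyan_phase before red_phase ✓
(cyan_phase, teal_phase): cyan_phase before teal_phase ✓
(cyan_phase, violet_phase): cyan_phase before violet_phase ✓
(gold_phase, teal_phase): gold_phase before teal_phase ✓
(silver_phase, teal_phase): silver_phase before teal_phase ✓
(violet_phase, teal_phase): violet_phase before teal_phase ✓
Count: 14.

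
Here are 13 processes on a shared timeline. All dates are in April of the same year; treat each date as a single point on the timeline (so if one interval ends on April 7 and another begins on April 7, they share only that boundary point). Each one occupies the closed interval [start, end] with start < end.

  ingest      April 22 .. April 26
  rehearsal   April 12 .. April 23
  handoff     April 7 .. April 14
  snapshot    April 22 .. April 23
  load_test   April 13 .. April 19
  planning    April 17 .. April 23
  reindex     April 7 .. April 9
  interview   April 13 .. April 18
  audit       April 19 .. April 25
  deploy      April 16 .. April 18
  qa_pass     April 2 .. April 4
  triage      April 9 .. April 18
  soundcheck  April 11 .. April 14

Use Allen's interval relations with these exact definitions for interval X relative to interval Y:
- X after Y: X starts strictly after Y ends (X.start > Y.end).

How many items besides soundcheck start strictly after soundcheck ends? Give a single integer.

5

Target soundcheck = [April 11, April 14].
audit [April 19, April 25] → after → counts.
deploy [April 16, April 18] → after → counts.
handoff [April 7, April 14] → finished-by → no.
ingest [April 22, April 26] → after → counts.
interview [April 13, April 18] → overlapped-by → no.
load_test [April 13, April 19] → overlapped-by → no.
planning [April 17, April 23] → after → counts.
qa_pass [April 2, April 4] → before → no.
rehearsal [April 12, April 23] → overlapped-by → no.
reindex [April 7, April 9] → before → no.
snapshot [April 22, April 23] → after → counts.
triage [April 9, April 18] → contains → no.
Total: 5.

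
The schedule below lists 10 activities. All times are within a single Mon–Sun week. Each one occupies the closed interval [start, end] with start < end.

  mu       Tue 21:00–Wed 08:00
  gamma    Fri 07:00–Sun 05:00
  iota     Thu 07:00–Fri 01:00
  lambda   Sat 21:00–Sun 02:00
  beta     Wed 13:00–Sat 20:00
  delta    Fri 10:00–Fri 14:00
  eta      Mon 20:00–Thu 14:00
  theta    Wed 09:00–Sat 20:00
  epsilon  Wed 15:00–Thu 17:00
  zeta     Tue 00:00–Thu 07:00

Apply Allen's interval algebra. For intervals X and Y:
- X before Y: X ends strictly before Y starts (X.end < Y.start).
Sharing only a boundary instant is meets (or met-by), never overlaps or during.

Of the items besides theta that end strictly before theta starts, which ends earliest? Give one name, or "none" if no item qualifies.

mu

Target theta = [Wed 09:00, Sat 20:00].
beta [Wed 13:00, Sat 20:00] → finishes → excluded.
delta [Fri 10:00, Fri 14:00] → during → excluded.
epsilon [Wed 15:00, Thu 17:00] → during → excluded.
eta [Mon 20:00, Thu 14:00] → overlaps → excluded.
gamma [Fri 07:00, Sun 05:00] → overlapped-by → excluded.
iota [Thu 07:00, Fri 01:00] → during → excluded.
lambda [Sat 21:00, Sun 02:00] → after → excluded.
mu [Tue 21:00, Wed 08:00] → before → candidate.
zeta [Tue 00:00, Thu 07:00] → overlaps → excluded.
Among candidates, earliest end is Wed 08:00 → mu.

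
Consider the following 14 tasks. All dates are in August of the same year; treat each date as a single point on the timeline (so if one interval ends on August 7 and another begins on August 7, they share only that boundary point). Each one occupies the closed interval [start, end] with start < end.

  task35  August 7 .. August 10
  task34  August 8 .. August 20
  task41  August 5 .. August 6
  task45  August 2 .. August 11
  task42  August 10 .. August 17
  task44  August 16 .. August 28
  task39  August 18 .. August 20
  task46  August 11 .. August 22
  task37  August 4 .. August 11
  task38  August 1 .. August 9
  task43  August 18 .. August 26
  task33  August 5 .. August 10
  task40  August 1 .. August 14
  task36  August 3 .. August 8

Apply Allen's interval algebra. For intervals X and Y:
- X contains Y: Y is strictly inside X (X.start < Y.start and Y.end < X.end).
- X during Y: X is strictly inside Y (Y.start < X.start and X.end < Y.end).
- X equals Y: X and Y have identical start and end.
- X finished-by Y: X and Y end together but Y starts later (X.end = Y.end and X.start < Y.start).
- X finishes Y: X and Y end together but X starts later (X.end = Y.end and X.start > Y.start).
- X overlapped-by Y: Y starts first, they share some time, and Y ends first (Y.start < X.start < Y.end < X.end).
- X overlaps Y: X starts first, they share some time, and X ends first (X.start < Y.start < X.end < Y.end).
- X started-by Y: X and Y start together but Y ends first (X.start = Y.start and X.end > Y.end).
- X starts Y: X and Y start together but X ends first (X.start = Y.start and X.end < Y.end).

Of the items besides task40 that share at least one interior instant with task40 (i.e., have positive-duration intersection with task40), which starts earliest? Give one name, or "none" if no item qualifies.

Target task40 = [August 1, August 14].
task33 [August 5, August 10] → during → candidate.
task34 [August 8, August 20] → overlapped-by → candidate.
task35 [August 7, August 10] → during → candidate.
task36 [August 3, August 8] → during → candidate.
task37 [August 4, August 11] → during → candidate.
task38 [August 1, August 9] → starts → candidate.
task39 [August 18, August 20] → after → excluded.
task41 [August 5, August 6] → during → candidate.
task42 [August 10, August 17] → overlapped-by → candidate.
task43 [August 18, August 26] → after → excluded.
task44 [August 16, August 28] → after → excluded.
task45 [August 2, August 11] → during → candidate.
task46 [August 11, August 22] → overlapped-by → candidate.
Among candidates, earliest start is August 1 → task38.

task38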